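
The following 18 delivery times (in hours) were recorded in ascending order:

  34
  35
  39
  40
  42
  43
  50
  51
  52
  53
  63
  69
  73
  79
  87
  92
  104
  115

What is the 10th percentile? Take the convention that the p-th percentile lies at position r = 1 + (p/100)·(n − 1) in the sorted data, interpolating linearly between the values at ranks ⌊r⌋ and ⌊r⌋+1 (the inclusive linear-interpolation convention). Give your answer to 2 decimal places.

37.80

n = 18.
r = 1 + (10/100)·(18 − 1) = 1 + 1.7 = 2.7.
Rank 2 is 35 and rank 3 is 39.
Interpolate: 35 + 0.7·(39 − 35) = 35 + 0.7·4 = 37.8.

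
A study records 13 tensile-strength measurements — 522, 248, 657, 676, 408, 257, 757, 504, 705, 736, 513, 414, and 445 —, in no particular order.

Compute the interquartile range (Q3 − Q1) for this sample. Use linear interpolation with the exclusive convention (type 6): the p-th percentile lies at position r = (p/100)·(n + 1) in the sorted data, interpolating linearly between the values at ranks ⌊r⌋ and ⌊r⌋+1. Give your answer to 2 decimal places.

Sorted: 248, 257, 408, 414, 445, 504, 513, 522, 657, 676, 705, 736, 757.
n = 13.
P25: r = 3.5; ranks 3–4 are 408, 414; interpolating gives 411.
P75: r = 10.5; ranks 10–11 are 676, 705; interpolating gives 690.5.
Difference: 690.5 − 411 = 279.5.

279.50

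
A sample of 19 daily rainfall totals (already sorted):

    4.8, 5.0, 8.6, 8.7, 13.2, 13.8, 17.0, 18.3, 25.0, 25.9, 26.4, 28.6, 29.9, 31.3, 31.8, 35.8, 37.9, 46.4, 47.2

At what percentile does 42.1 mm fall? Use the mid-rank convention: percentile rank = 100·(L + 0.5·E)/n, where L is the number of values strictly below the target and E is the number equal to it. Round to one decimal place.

Count below 42.1: L = 17; count equal: E = 0; n = 19.
Percentile rank = 100·(17 + 0.5·0)/19 = 100·17/19 = 89.47.

89.5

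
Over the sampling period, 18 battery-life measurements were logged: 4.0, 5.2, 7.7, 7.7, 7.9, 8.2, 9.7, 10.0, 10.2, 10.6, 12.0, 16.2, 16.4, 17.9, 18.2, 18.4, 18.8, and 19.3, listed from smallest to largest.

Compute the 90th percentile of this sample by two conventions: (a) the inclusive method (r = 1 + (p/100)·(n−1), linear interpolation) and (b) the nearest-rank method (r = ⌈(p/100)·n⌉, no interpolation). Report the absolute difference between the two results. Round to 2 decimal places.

0.28

n = 18.
(a) r = 16.3; between ranks 16 (18.4) and 17 (18.8): 18.52.
(b) the nearest-rank method: rank 17 → 18.8.
|18.52 − 18.8| = 0.28.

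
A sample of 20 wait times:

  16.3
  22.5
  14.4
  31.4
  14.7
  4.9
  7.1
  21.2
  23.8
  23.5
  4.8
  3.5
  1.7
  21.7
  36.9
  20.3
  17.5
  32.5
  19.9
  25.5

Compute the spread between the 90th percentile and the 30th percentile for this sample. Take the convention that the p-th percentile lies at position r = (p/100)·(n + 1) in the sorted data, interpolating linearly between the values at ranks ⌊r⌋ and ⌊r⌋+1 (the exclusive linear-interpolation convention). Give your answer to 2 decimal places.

17.90

Sorted: 1.7, 3.5, 4.8, 4.9, 7.1, 14.4, 14.7, 16.3, 17.5, 19.9, 20.3, 21.2, 21.7, 22.5, 23.5, 23.8, 25.5, 31.4, 32.5, 36.9.
n = 20.
P30: r = 6.3; ranks 6–7 are 14.4, 14.7; interpolating gives 14.49.
P90: r = 18.9; ranks 18–19 are 31.4, 32.5; interpolating gives 32.39.
Difference: 32.39 − 14.49 = 17.9.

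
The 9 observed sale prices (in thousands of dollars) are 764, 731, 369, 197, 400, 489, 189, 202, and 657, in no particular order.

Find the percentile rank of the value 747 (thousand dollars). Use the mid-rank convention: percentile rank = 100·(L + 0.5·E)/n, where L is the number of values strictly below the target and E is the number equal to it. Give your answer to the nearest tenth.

Sorted: 189, 197, 202, 369, 400, 489, 657, 731, 764.
Count below 747: L = 8; count equal: E = 0; n = 9.
Percentile rank = 100·(8 + 0.5·0)/9 = 100·8/9 = 88.89.

88.9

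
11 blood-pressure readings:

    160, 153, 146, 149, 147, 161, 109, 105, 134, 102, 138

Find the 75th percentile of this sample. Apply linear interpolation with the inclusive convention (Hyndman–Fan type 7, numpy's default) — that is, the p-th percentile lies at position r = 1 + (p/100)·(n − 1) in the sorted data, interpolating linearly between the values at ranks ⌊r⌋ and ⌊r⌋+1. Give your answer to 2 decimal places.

151.00

Sorted: 102, 105, 109, 134, 138, 146, 147, 149, 153, 160, 161.
n = 11.
r = 1 + (75/100)·(11 − 1) = 1 + 7.5 = 8.5.
Rank 8 is 149 and rank 9 is 153.
Interpolate: 149 + 0.5·(153 − 149) = 149 + 0.5·4 = 151.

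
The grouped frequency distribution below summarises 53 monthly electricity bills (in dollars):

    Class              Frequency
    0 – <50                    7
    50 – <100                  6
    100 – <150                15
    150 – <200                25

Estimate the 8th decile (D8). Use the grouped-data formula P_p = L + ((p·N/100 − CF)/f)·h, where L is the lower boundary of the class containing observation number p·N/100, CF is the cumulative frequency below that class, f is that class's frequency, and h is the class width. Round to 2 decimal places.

N = 53; target position k = 80/100 · 53 = 42.4.
Cumulative frequencies: 7, 13, 28, 53.
Observation 42.4 falls in the class 150 – <200.
L = 150, CF = 28, f = 25, h = 50.
P80 = 150 + ((42.4 − 28)/25)·50 = 150 + 28.8 = 178.8.

178.80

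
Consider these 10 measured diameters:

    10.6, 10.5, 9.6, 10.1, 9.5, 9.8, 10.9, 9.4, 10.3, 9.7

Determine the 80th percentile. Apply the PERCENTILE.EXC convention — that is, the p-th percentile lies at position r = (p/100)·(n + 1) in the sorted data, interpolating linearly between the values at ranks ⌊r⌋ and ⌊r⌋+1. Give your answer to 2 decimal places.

Sorted: 9.4, 9.5, 9.6, 9.7, 9.8, 10.1, 10.3, 10.5, 10.6, 10.9.
n = 10.
r = (80/100)·(10 + 1) = 8.8.
Rank 8 is 10.5 and rank 9 is 10.6.
Interpolate: 10.5 + 0.8·(10.6 − 10.5) = 10.5 + 0.8·0.1 = 10.58.

10.58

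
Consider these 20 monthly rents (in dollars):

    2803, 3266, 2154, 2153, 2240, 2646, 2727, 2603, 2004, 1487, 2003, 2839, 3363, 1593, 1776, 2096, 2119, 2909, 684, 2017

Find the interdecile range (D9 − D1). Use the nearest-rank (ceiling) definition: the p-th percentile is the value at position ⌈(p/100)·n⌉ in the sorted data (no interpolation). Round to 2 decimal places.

Sorted: 684, 1487, 1593, 1776, 2003, 2004, 2017, 2096, 2119, 2153, 2154, 2240, 2603, 2646, 2727, 2803, 2839, 2909, 3266, 3363.
n = 20.
P10: rank ⌈10/100·20⌉ = 2 → 1487.
P90: rank ⌈90/100·20⌉ = 18 → 2909.
Difference: 2909 − 1487 = 1422.

1422.00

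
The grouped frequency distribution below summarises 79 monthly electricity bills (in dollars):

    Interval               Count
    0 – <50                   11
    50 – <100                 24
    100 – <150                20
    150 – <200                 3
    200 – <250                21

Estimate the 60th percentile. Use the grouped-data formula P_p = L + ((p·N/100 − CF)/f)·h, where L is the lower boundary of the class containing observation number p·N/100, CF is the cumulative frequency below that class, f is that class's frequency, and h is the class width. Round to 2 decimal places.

131.00

N = 79; target position k = 60/100 · 79 = 47.4.
Cumulative frequencies: 11, 35, 55, 58, 79.
Observation 47.4 falls in the class 100 – <150.
L = 100, CF = 35, f = 20, h = 50.
P60 = 100 + ((47.4 − 35)/20)·50 = 100 + 31 = 131.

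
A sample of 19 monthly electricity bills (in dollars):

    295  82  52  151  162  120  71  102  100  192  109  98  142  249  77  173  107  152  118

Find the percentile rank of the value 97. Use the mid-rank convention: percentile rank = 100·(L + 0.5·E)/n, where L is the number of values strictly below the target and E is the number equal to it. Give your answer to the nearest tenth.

Sorted: 52, 71, 77, 82, 98, 100, 102, 107, 109, 118, 120, 142, 151, 152, 162, 173, 192, 249, 295.
Count below 97: L = 4; count equal: E = 0; n = 19.
Percentile rank = 100·(4 + 0.5·0)/19 = 100·4/19 = 21.05.

21.1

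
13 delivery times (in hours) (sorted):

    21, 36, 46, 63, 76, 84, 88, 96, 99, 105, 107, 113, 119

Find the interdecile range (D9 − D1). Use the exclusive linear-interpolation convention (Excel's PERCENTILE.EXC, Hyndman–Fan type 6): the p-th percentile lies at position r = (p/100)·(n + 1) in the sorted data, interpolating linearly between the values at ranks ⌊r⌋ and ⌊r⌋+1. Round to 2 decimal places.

89.60

n = 13.
P10: r = 1.4; ranks 1–2 are 21, 36; interpolating gives 27.
P90: r = 12.6; ranks 12–13 are 113, 119; interpolating gives 116.6.
Difference: 116.6 − 27 = 89.6.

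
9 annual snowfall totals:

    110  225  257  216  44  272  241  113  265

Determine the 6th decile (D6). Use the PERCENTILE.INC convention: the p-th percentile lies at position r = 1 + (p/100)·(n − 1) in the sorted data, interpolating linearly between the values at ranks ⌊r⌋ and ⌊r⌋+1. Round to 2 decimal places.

Sorted: 44, 110, 113, 216, 225, 241, 257, 265, 272.
n = 9.
r = 1 + (60/100)·(9 − 1) = 1 + 4.8 = 5.8.
Rank 5 is 225 and rank 6 is 241.
Interpolate: 225 + 0.8·(241 − 225) = 225 + 0.8·16 = 237.8.

237.80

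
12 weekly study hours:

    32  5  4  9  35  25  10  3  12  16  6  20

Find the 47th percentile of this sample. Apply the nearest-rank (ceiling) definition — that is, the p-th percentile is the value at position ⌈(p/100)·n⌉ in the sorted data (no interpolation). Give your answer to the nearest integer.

10

Sorted: 3, 4, 5, 6, 9, 10, 12, 16, 20, 25, 32, 35.
n = 12.
Position = ⌈47/100 · 12⌉ = ⌈5.64⌉ = 6.
The value at rank 6 is 10.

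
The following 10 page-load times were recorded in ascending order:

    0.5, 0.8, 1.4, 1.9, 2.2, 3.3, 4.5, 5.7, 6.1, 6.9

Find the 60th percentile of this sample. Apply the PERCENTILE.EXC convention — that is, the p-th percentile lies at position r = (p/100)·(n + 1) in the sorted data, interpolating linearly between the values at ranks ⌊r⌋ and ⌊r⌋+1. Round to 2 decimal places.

4.02

n = 10.
r = (60/100)·(10 + 1) = 6.6.
Rank 6 is 3.3 and rank 7 is 4.5.
Interpolate: 3.3 + 0.6·(4.5 − 3.3) = 3.3 + 0.6·1.2 = 4.02.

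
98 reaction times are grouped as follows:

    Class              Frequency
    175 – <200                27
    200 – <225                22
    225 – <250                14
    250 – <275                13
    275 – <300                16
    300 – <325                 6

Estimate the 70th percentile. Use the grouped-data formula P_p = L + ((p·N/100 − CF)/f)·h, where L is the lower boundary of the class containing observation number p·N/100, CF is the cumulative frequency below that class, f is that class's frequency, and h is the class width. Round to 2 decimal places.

N = 98; target position k = 70/100 · 98 = 68.6.
Cumulative frequencies: 27, 49, 63, 76, 92, 98.
Observation 68.6 falls in the class 250 – <275.
L = 250, CF = 63, f = 13, h = 25.
P70 = 250 + ((68.6 − 63)/13)·25 = 250 + 10.7692 = 260.769.

260.77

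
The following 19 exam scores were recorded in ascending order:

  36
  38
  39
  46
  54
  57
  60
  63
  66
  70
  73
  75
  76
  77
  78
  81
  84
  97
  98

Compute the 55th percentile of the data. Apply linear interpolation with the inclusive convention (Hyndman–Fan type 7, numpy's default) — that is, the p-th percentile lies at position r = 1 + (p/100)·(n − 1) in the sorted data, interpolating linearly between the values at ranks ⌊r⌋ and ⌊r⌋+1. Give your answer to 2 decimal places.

n = 19.
r = 1 + (55/100)·(19 − 1) = 1 + 9.9 = 10.9.
Rank 10 is 70 and rank 11 is 73.
Interpolate: 70 + 0.9·(73 − 70) = 70 + 0.9·3 = 72.7.

72.70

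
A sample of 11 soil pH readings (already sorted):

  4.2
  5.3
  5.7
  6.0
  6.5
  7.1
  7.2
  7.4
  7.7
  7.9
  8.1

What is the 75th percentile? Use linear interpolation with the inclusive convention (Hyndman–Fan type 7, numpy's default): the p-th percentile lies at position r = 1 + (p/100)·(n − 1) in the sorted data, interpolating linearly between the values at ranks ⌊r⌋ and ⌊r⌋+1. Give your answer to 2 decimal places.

7.55

n = 11.
r = 1 + (75/100)·(11 − 1) = 1 + 7.5 = 8.5.
Rank 8 is 7.4 and rank 9 is 7.7.
Interpolate: 7.4 + 0.5·(7.7 − 7.4) = 7.4 + 0.5·0.3 = 7.55.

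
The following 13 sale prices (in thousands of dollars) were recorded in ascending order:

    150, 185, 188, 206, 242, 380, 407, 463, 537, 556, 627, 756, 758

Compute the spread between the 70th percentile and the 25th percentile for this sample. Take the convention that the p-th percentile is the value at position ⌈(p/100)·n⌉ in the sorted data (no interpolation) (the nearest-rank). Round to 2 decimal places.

350.00

n = 13.
P25: rank ⌈25/100·13⌉ = 4 → 206.
P70: rank ⌈70/100·13⌉ = 10 → 556.
Difference: 556 − 206 = 350.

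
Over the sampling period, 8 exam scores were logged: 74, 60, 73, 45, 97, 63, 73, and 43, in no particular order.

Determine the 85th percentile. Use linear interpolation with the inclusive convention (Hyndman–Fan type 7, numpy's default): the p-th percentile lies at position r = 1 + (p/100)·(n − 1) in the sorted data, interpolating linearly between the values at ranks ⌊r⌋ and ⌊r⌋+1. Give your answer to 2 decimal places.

Sorted: 43, 45, 60, 63, 73, 73, 74, 97.
n = 8.
r = 1 + (85/100)·(8 − 1) = 1 + 5.95 = 6.95.
Rank 6 is 73 and rank 7 is 74.
Interpolate: 73 + 0.95·(74 − 73) = 73 + 0.95·1 = 73.95.

73.95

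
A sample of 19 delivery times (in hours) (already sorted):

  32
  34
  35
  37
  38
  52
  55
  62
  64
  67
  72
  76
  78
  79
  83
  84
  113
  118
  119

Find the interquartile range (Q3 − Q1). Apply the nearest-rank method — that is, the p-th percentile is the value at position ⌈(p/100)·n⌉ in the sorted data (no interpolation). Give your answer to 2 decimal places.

45.00

n = 19.
P25: rank ⌈25/100·19⌉ = 5 → 38.
P75: rank ⌈75/100·19⌉ = 15 → 83.
Difference: 83 − 38 = 45.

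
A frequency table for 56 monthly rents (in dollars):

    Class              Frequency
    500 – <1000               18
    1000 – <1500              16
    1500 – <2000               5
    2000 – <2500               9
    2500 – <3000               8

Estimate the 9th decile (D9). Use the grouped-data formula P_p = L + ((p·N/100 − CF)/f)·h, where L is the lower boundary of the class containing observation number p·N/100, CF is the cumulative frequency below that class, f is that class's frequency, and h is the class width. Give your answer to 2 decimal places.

2650.00

N = 56; target position k = 90/100 · 56 = 50.4.
Cumulative frequencies: 18, 34, 39, 48, 56.
Observation 50.4 falls in the class 2500 – <3000.
L = 2500, CF = 48, f = 8, h = 500.
P90 = 2500 + ((50.4 − 48)/8)·500 = 2500 + 150 = 2650.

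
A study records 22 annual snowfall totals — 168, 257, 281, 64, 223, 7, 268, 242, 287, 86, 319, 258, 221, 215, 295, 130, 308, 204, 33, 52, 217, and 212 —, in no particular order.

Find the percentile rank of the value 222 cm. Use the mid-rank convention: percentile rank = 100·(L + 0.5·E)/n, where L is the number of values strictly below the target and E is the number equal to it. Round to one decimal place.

Sorted: 7, 33, 52, 64, 86, 130, 168, 204, 212, 215, 217, 221, 223, 242, 257, 258, 268, 281, 287, 295, 308, 319.
Count below 222: L = 12; count equal: E = 0; n = 22.
Percentile rank = 100·(12 + 0.5·0)/22 = 100·12/22 = 54.55.

54.5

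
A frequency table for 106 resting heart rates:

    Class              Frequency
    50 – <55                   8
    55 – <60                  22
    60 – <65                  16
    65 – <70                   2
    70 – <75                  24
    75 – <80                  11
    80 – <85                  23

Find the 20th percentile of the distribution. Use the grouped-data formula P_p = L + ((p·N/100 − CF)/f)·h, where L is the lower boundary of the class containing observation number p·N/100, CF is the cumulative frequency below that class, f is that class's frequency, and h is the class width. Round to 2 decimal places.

58.00

N = 106; target position k = 20/100 · 106 = 21.2.
Cumulative frequencies: 8, 30, 46, 48, 72, 83, 106.
Observation 21.2 falls in the class 55 – <60.
L = 55, CF = 8, f = 22, h = 5.
P20 = 55 + ((21.2 − 8)/22)·5 = 55 + 3 = 58.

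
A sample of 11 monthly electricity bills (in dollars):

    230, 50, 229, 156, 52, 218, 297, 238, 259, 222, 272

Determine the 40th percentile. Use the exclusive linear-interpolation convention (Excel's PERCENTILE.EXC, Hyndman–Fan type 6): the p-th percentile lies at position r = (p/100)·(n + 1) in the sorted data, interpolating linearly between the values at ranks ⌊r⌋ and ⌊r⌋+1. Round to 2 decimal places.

221.20

Sorted: 50, 52, 156, 218, 222, 229, 230, 238, 259, 272, 297.
n = 11.
r = (40/100)·(11 + 1) = 4.8.
Rank 4 is 218 and rank 5 is 222.
Interpolate: 218 + 0.8·(222 − 218) = 218 + 0.8·4 = 221.2.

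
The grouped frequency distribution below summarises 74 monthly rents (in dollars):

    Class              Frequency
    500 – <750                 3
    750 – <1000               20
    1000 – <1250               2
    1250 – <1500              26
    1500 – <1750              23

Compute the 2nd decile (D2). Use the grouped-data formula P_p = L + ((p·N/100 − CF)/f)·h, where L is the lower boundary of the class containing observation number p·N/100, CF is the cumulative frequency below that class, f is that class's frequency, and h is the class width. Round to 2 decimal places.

897.50

N = 74; target position k = 20/100 · 74 = 14.8.
Cumulative frequencies: 3, 23, 25, 51, 74.
Observation 14.8 falls in the class 750 – <1000.
L = 750, CF = 3, f = 20, h = 250.
P20 = 750 + ((14.8 − 3)/20)·250 = 750 + 147.5 = 897.5.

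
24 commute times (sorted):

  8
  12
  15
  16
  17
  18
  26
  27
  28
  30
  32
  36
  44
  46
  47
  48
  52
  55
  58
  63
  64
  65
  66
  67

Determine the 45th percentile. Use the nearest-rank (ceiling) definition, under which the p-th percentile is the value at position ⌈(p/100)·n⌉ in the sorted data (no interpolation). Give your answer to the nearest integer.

32

n = 24.
Position = ⌈45/100 · 24⌉ = ⌈10.8⌉ = 11.
The value at rank 11 is 32.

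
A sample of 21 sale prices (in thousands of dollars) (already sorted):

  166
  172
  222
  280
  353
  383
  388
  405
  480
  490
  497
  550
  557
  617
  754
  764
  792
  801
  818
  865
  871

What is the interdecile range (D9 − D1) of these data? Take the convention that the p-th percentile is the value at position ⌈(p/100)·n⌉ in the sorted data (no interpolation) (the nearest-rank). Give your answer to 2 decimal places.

n = 21.
P10: rank ⌈10/100·21⌉ = 3 → 222.
P90: rank ⌈90/100·21⌉ = 19 → 818.
Difference: 818 − 222 = 596.

596.00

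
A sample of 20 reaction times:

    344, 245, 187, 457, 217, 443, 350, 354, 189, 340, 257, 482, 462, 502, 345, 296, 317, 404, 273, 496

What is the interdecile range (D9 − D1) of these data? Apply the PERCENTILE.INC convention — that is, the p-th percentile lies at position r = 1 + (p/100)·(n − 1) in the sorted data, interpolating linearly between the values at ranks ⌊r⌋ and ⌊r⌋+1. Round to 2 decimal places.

269.20

Sorted: 187, 189, 217, 245, 257, 273, 296, 317, 340, 344, 345, 350, 354, 404, 443, 457, 462, 482, 496, 502.
n = 20.
P10: r = 2.9; ranks 2–3 are 189, 217; interpolating gives 214.2.
P90: r = 18.1; ranks 18–19 are 482, 496; interpolating gives 483.4.
Difference: 483.4 − 214.2 = 269.2.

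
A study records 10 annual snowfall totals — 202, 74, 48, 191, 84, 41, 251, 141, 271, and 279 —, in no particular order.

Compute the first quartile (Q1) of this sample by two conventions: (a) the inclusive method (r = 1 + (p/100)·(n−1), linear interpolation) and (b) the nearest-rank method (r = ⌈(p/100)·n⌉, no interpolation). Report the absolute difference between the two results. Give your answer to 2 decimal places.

2.50

Sorted: 41, 48, 74, 84, 141, 191, 202, 251, 271, 279.
n = 10.
(a) r = 3.25; between ranks 3 (74) and 4 (84): 76.5.
(b) the nearest-rank method: rank 3 → 74.
|76.5 − 74| = 2.5.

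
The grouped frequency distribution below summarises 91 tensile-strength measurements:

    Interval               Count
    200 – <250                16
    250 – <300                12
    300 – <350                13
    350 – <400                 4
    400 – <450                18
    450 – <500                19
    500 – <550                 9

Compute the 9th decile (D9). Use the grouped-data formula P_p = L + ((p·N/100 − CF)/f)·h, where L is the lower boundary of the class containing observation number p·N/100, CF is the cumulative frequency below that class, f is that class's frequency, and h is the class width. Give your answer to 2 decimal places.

499.74

N = 91; target position k = 90/100 · 91 = 81.9.
Cumulative frequencies: 16, 28, 41, 45, 63, 82, 91.
Observation 81.9 falls in the class 450 – <500.
L = 450, CF = 63, f = 19, h = 50.
P90 = 450 + ((81.9 − 63)/19)·50 = 450 + 49.7368 = 499.737.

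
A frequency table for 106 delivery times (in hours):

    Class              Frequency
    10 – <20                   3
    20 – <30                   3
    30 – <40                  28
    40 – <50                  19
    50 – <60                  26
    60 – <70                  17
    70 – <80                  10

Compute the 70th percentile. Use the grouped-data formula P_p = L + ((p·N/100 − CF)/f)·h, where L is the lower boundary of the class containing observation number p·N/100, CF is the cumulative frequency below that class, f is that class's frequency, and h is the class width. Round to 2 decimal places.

58.15

N = 106; target position k = 70/100 · 106 = 74.2.
Cumulative frequencies: 3, 6, 34, 53, 79, 96, 106.
Observation 74.2 falls in the class 50 – <60.
L = 50, CF = 53, f = 26, h = 10.
P70 = 50 + ((74.2 − 53)/26)·10 = 50 + 8.15385 = 58.1538.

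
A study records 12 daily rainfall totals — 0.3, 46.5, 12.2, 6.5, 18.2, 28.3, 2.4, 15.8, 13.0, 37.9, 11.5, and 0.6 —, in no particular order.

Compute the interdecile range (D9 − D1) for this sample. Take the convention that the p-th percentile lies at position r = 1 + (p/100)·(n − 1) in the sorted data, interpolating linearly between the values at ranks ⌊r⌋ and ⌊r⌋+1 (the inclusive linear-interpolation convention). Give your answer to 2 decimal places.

Sorted: 0.3, 0.6, 2.4, 6.5, 11.5, 12.2, 13.0, 15.8, 18.2, 28.3, 37.9, 46.5.
n = 12.
P10: r = 2.1; ranks 2–3 are 0.6, 2.4; interpolating gives 0.78.
P90: r = 10.9; ranks 10–11 are 28.3, 37.9; interpolating gives 36.94.
Difference: 36.94 − 0.78 = 36.16.

36.16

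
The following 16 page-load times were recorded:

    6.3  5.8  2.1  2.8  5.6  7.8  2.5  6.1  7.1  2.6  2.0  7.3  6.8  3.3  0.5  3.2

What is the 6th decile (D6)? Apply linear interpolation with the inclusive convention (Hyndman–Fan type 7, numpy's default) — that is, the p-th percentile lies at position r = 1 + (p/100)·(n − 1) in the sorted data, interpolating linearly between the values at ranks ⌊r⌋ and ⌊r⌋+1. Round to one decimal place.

5.8

Sorted: 0.5, 2.0, 2.1, 2.5, 2.6, 2.8, 3.2, 3.3, 5.6, 5.8, 6.1, 6.3, 6.8, 7.1, 7.3, 7.8.
n = 16.
r = 1 + (60/100)·(16 − 1) = 1 + 9 = 10.
r is an integer, so P60 is the value at rank 10: 5.8.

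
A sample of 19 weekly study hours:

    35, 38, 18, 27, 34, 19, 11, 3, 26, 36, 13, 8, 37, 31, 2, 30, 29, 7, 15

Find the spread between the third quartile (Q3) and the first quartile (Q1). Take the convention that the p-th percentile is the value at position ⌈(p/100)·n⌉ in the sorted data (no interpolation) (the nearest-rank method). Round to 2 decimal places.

23.00

Sorted: 2, 3, 7, 8, 11, 13, 15, 18, 19, 26, 27, 29, 30, 31, 34, 35, 36, 37, 38.
n = 19.
P25: rank ⌈25/100·19⌉ = 5 → 11.
P75: rank ⌈75/100·19⌉ = 15 → 34.
Difference: 34 − 11 = 23.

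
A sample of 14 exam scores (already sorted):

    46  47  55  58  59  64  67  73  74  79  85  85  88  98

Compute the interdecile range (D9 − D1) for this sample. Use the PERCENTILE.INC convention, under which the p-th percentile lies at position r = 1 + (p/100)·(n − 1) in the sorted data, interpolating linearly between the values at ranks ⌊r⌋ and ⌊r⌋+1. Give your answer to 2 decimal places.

n = 14.
P10: r = 2.3; ranks 2–3 are 47, 55; interpolating gives 49.4.
P90: r = 12.7; ranks 12–13 are 85, 88; interpolating gives 87.1.
Difference: 87.1 − 49.4 = 37.7.

37.70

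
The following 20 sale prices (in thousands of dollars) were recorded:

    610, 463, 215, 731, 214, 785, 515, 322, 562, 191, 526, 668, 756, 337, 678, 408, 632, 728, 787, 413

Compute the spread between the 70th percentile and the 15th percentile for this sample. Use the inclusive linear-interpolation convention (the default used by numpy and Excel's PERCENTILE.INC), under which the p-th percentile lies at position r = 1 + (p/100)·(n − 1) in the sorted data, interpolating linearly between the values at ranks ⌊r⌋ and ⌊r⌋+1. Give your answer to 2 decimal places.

365.05

Sorted: 191, 214, 215, 322, 337, 408, 413, 463, 515, 526, 562, 610, 632, 668, 678, 728, 731, 756, 785, 787.
n = 20.
P15: r = 3.85; ranks 3–4 are 215, 322; interpolating gives 305.95.
P70: r = 14.3; ranks 14–15 are 668, 678; interpolating gives 671.
Difference: 671 − 305.95 = 365.05.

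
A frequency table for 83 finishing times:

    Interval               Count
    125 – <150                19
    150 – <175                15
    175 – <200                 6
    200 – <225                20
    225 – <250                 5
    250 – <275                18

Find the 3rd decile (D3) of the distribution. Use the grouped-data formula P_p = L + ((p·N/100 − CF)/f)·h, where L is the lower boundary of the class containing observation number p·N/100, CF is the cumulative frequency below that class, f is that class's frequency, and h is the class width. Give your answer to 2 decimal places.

159.83

N = 83; target position k = 30/100 · 83 = 24.9.
Cumulative frequencies: 19, 34, 40, 60, 65, 83.
Observation 24.9 falls in the class 150 – <175.
L = 150, CF = 19, f = 15, h = 25.
P30 = 150 + ((24.9 − 19)/15)·25 = 150 + 9.83333 = 159.833.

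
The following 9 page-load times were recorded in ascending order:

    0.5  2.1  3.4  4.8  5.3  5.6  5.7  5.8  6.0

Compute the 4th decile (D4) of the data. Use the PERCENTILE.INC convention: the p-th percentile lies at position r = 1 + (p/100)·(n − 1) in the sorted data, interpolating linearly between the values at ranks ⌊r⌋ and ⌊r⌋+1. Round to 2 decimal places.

n = 9.
r = 1 + (40/100)·(9 − 1) = 1 + 3.2 = 4.2.
Rank 4 is 4.8 and rank 5 is 5.3.
Interpolate: 4.8 + 0.2·(5.3 − 4.8) = 4.8 + 0.2·0.5 = 4.9.

4.90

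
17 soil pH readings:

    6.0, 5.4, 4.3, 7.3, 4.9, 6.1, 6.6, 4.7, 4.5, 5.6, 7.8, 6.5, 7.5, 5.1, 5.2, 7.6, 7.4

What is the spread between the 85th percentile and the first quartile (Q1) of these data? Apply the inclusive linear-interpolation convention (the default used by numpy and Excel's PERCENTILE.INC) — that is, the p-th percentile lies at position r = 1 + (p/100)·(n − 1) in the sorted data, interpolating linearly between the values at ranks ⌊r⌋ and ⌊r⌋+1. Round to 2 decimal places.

2.36

Sorted: 4.3, 4.5, 4.7, 4.9, 5.1, 5.2, 5.4, 5.6, 6.0, 6.1, 6.5, 6.6, 7.3, 7.4, 7.5, 7.6, 7.8.
n = 17.
P25: r = 5 (integer) → 5.1.
P85: r = 14.6; ranks 14–15 are 7.4, 7.5; interpolating gives 7.46.
Difference: 7.46 − 5.1 = 2.36.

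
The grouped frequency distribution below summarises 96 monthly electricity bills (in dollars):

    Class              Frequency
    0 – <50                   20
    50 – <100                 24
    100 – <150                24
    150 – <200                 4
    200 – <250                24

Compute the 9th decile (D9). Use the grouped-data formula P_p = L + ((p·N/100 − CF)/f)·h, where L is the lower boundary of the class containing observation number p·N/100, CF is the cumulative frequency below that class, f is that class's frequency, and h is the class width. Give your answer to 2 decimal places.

230.00

N = 96; target position k = 90/100 · 96 = 86.4.
Cumulative frequencies: 20, 44, 68, 72, 96.
Observation 86.4 falls in the class 200 – <250.
L = 200, CF = 72, f = 24, h = 50.
P90 = 200 + ((86.4 − 72)/24)·50 = 200 + 30 = 230.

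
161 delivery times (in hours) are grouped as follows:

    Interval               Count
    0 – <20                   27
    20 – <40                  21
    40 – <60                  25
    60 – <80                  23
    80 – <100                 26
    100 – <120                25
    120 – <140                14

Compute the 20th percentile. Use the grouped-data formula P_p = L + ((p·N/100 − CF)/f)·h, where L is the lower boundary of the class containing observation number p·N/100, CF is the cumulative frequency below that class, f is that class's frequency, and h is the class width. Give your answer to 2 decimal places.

24.95

N = 161; target position k = 20/100 · 161 = 32.2.
Cumulative frequencies: 27, 48, 73, 96, 122, 147, 161.
Observation 32.2 falls in the class 20 – <40.
L = 20, CF = 27, f = 21, h = 20.
P20 = 20 + ((32.2 − 27)/21)·20 = 20 + 4.95238 = 24.9524.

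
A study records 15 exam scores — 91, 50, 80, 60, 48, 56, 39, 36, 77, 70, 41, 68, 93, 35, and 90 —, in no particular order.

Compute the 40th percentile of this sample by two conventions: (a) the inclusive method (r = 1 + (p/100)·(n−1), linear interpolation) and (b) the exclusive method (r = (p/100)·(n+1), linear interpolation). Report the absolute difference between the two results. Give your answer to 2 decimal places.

Sorted: 35, 36, 39, 41, 48, 50, 56, 60, 68, 70, 77, 80, 90, 91, 93.
n = 15.
(a) r = 6.6; between ranks 6 (50) and 7 (56): 53.6.
(b) r = 6.4; between ranks 6 (50) and 7 (56): 52.4.
|53.6 − 52.4| = 1.2.

1.20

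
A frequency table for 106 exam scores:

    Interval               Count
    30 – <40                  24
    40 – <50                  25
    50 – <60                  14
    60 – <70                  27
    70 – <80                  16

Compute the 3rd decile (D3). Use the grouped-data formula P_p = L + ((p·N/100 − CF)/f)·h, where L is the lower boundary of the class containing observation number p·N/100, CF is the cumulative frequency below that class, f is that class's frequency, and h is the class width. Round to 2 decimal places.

43.12

N = 106; target position k = 30/100 · 106 = 31.8.
Cumulative frequencies: 24, 49, 63, 90, 106.
Observation 31.8 falls in the class 40 – <50.
L = 40, CF = 24, f = 25, h = 10.
P30 = 40 + ((31.8 − 24)/25)·10 = 40 + 3.12 = 43.12.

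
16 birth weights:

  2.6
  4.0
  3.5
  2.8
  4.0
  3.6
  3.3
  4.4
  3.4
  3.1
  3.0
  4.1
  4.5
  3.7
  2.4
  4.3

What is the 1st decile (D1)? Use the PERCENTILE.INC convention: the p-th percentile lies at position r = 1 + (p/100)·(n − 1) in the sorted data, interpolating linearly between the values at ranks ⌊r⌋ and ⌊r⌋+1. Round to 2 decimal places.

Sorted: 2.4, 2.6, 2.8, 3.0, 3.1, 3.3, 3.4, 3.5, 3.6, 3.7, 4.0, 4.0, 4.1, 4.3, 4.4, 4.5.
n = 16.
r = 1 + (10/100)·(16 − 1) = 1 + 1.5 = 2.5.
Rank 2 is 2.6 and rank 3 is 2.8.
Interpolate: 2.6 + 0.5·(2.8 − 2.6) = 2.6 + 0.5·0.2 = 2.7.

2.70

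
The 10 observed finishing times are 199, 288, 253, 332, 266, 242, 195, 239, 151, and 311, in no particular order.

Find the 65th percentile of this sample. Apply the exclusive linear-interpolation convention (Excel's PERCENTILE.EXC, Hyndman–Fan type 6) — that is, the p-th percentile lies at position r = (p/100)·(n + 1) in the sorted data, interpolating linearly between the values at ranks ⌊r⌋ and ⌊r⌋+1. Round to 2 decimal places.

269.30

Sorted: 151, 195, 199, 239, 242, 253, 266, 288, 311, 332.
n = 10.
r = (65/100)·(10 + 1) = 7.15.
Rank 7 is 266 and rank 8 is 288.
Interpolate: 266 + 0.15·(288 − 266) = 266 + 0.15·22 = 269.3.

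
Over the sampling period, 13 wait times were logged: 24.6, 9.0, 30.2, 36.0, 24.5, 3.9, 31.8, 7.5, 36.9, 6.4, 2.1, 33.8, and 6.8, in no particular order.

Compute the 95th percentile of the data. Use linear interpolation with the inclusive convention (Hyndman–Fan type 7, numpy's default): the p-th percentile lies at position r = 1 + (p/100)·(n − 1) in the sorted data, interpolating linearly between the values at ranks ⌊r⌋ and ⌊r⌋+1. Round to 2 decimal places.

Sorted: 2.1, 3.9, 6.4, 6.8, 7.5, 9.0, 24.5, 24.6, 30.2, 31.8, 33.8, 36.0, 36.9.
n = 13.
r = 1 + (95/100)·(13 − 1) = 1 + 11.4 = 12.4.
Rank 12 is 36.0 and rank 13 is 36.9.
Interpolate: 36.0 + 0.4·(36.9 − 36.0) = 36.0 + 0.4·0.9 = 36.36.

36.36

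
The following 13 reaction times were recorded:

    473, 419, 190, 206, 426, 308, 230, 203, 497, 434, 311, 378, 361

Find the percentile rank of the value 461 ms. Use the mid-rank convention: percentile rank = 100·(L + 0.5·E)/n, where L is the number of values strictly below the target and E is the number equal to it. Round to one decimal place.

84.6

Sorted: 190, 203, 206, 230, 308, 311, 361, 378, 419, 426, 434, 473, 497.
Count below 461: L = 11; count equal: E = 0; n = 13.
Percentile rank = 100·(11 + 0.5·0)/13 = 100·11/13 = 84.62.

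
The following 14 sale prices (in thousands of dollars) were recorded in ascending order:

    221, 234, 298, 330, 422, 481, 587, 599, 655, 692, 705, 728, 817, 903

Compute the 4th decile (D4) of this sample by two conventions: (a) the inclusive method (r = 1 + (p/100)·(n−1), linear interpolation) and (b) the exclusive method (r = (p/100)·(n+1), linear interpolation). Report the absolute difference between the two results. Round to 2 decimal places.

n = 14.
(a) r = 6.2; between ranks 6 (481) and 7 (587): 502.2.
(b) r = 6 → value at rank 6 = 481.
|502.2 − 481| = 21.2.

21.20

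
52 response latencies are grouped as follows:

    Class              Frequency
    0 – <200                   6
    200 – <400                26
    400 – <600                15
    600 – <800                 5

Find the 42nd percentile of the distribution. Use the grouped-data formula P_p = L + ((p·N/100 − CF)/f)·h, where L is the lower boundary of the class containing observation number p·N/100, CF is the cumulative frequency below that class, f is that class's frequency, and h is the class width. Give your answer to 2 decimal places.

321.85

N = 52; target position k = 42/100 · 52 = 21.84.
Cumulative frequencies: 6, 32, 47, 52.
Observation 21.84 falls in the class 200 – <400.
L = 200, CF = 6, f = 26, h = 200.
P42 = 200 + ((21.84 − 6)/26)·200 = 200 + 121.846 = 321.846.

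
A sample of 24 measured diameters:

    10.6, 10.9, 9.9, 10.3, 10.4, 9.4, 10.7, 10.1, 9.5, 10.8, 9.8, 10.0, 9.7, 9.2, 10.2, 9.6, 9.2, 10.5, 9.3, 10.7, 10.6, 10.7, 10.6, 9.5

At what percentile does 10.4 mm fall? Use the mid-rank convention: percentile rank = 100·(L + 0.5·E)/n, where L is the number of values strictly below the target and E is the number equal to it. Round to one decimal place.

Sorted: 9.2, 9.2, 9.3, 9.4, 9.5, 9.5, 9.6, 9.7, 9.8, 9.9, 10.0, 10.1, 10.2, 10.3, 10.4, 10.5, 10.6, 10.6, 10.6, 10.7, 10.7, 10.7, 10.8, 10.9.
Count below 10.4: L = 14; count equal: E = 1; n = 24.
Percentile rank = 100·(14 + 0.5·1)/24 = 100·14.5/24 = 60.42.

60.4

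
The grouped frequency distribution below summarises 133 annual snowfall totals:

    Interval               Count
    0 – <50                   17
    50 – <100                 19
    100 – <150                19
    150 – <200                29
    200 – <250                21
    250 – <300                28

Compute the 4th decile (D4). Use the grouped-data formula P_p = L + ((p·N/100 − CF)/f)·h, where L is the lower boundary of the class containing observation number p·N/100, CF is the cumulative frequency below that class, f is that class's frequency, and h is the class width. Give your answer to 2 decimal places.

145.26

N = 133; target position k = 40/100 · 133 = 53.2.
Cumulative frequencies: 17, 36, 55, 84, 105, 133.
Observation 53.2 falls in the class 100 – <150.
L = 100, CF = 36, f = 19, h = 50.
P40 = 100 + ((53.2 − 36)/19)·50 = 100 + 45.2632 = 145.263.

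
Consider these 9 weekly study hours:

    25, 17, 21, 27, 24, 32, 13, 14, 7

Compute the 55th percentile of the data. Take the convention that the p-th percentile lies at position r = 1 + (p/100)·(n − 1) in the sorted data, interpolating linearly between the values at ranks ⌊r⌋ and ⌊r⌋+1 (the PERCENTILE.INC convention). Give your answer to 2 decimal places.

Sorted: 7, 13, 14, 17, 21, 24, 25, 27, 32.
n = 9.
r = 1 + (55/100)·(9 − 1) = 1 + 4.4 = 5.4.
Rank 5 is 21 and rank 6 is 24.
Interpolate: 21 + 0.4·(24 − 21) = 21 + 0.4·3 = 22.2.

22.20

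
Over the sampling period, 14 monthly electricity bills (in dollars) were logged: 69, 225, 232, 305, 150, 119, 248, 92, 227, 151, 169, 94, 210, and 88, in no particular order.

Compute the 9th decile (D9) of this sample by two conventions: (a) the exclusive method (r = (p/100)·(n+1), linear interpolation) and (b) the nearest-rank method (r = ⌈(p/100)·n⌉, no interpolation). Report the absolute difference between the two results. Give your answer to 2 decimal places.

28.50

Sorted: 69, 88, 92, 94, 119, 150, 151, 169, 210, 225, 227, 232, 248, 305.
n = 14.
(a) r = 13.5; between ranks 13 (248) and 14 (305): 276.5.
(b) the nearest-rank method: rank 13 → 248.
|276.5 − 248| = 28.5.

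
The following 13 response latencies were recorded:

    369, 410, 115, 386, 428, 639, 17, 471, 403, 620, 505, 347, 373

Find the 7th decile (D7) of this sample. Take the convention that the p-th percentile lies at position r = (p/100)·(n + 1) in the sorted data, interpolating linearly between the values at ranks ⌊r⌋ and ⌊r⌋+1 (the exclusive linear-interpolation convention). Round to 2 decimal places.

462.40

Sorted: 17, 115, 347, 369, 373, 386, 403, 410, 428, 471, 505, 620, 639.
n = 13.
r = (70/100)·(13 + 1) = 9.8.
Rank 9 is 428 and rank 10 is 471.
Interpolate: 428 + 0.8·(471 − 428) = 428 + 0.8·43 = 462.4.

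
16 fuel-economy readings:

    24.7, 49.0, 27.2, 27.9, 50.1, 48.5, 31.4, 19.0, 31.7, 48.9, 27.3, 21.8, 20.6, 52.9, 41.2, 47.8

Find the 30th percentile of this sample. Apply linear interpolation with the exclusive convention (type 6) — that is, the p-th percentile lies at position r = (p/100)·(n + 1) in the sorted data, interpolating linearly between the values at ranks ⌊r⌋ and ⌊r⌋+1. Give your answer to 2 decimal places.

27.21

Sorted: 19.0, 20.6, 21.8, 24.7, 27.2, 27.3, 27.9, 31.4, 31.7, 41.2, 47.8, 48.5, 48.9, 49.0, 50.1, 52.9.
n = 16.
r = (30/100)·(16 + 1) = 5.1.
Rank 5 is 27.2 and rank 6 is 27.3.
Interpolate: 27.2 + 0.1·(27.3 − 27.2) = 27.2 + 0.1·0.1 = 27.21.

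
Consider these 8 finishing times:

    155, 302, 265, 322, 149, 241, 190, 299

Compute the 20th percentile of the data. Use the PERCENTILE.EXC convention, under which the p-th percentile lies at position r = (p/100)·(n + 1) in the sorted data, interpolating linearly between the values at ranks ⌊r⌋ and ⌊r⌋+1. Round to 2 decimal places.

Sorted: 149, 155, 190, 241, 265, 299, 302, 322.
n = 8.
r = (20/100)·(8 + 1) = 1.8.
Rank 1 is 149 and rank 2 is 155.
Interpolate: 149 + 0.8·(155 − 149) = 149 + 0.8·6 = 153.8.

153.80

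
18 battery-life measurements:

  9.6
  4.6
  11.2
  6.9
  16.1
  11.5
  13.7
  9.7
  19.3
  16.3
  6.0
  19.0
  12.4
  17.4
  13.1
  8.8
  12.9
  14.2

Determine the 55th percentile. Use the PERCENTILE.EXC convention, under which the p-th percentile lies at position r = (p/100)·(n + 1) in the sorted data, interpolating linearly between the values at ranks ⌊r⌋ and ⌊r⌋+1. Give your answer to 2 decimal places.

12.99

Sorted: 4.6, 6.0, 6.9, 8.8, 9.6, 9.7, 11.2, 11.5, 12.4, 12.9, 13.1, 13.7, 14.2, 16.1, 16.3, 17.4, 19.0, 19.3.
n = 18.
r = (55/100)·(18 + 1) = 10.45.
Rank 10 is 12.9 and rank 11 is 13.1.
Interpolate: 12.9 + 0.45·(13.1 − 12.9) = 12.9 + 0.45·0.2 = 12.99.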